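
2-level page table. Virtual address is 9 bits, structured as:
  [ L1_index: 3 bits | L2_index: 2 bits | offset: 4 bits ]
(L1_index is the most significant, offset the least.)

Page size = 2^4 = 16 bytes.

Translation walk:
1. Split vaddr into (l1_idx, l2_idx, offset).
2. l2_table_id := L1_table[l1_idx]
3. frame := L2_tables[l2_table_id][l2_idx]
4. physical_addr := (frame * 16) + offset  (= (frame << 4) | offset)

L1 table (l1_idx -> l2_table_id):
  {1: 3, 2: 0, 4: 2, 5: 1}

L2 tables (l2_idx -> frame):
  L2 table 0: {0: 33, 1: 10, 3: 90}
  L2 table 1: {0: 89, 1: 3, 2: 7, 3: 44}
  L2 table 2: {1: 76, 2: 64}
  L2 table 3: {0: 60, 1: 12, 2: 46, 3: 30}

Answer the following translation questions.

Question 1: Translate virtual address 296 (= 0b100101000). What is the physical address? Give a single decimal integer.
Answer: 1032

Derivation:
vaddr = 296 = 0b100101000
Split: l1_idx=4, l2_idx=2, offset=8
L1[4] = 2
L2[2][2] = 64
paddr = 64 * 16 + 8 = 1032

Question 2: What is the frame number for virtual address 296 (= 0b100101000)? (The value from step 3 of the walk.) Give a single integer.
Answer: 64

Derivation:
vaddr = 296: l1_idx=4, l2_idx=2
L1[4] = 2; L2[2][2] = 64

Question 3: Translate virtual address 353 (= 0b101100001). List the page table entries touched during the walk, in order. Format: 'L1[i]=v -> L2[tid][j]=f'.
vaddr = 353 = 0b101100001
Split: l1_idx=5, l2_idx=2, offset=1

Answer: L1[5]=1 -> L2[1][2]=7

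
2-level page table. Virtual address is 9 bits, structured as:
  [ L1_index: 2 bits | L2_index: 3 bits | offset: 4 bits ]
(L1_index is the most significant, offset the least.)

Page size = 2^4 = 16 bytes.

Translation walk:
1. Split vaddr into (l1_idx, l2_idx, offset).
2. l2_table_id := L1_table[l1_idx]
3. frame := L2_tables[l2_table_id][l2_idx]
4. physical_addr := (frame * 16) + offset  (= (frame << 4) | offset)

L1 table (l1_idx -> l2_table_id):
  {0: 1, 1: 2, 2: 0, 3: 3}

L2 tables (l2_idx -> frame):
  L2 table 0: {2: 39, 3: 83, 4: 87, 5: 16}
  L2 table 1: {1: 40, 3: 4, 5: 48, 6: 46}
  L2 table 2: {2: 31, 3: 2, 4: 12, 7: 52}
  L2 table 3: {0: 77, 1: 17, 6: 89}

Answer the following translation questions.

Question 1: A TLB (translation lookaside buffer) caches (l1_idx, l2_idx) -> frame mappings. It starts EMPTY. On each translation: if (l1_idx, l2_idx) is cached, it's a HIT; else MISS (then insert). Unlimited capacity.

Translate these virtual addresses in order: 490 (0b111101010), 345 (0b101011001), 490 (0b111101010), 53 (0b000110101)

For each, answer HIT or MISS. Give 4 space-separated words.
vaddr=490: (3,6) not in TLB -> MISS, insert
vaddr=345: (2,5) not in TLB -> MISS, insert
vaddr=490: (3,6) in TLB -> HIT
vaddr=53: (0,3) not in TLB -> MISS, insert

Answer: MISS MISS HIT MISS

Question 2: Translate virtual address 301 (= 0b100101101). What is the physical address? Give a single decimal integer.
Answer: 637

Derivation:
vaddr = 301 = 0b100101101
Split: l1_idx=2, l2_idx=2, offset=13
L1[2] = 0
L2[0][2] = 39
paddr = 39 * 16 + 13 = 637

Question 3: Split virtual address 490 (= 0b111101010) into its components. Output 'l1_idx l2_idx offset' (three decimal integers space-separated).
vaddr = 490 = 0b111101010
  top 2 bits -> l1_idx = 3
  next 3 bits -> l2_idx = 6
  bottom 4 bits -> offset = 10

Answer: 3 6 10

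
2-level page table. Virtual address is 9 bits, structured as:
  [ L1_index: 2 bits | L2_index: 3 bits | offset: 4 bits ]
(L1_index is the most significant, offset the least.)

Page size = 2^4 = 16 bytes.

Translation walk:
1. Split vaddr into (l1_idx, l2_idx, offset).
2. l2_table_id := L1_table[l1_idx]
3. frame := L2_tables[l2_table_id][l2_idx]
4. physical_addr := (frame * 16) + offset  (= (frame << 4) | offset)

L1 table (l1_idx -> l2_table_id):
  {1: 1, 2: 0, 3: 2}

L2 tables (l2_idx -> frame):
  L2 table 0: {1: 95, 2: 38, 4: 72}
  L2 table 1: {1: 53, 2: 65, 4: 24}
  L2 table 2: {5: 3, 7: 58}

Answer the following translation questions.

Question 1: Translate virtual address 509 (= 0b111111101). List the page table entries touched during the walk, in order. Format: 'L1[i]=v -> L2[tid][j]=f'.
Answer: L1[3]=2 -> L2[2][7]=58

Derivation:
vaddr = 509 = 0b111111101
Split: l1_idx=3, l2_idx=7, offset=13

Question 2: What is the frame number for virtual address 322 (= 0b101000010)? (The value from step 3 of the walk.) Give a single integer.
Answer: 72

Derivation:
vaddr = 322: l1_idx=2, l2_idx=4
L1[2] = 0; L2[0][4] = 72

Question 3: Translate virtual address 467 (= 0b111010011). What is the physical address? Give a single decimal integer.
vaddr = 467 = 0b111010011
Split: l1_idx=3, l2_idx=5, offset=3
L1[3] = 2
L2[2][5] = 3
paddr = 3 * 16 + 3 = 51

Answer: 51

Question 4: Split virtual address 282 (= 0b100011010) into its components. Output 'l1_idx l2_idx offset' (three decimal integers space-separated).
vaddr = 282 = 0b100011010
  top 2 bits -> l1_idx = 2
  next 3 bits -> l2_idx = 1
  bottom 4 bits -> offset = 10

Answer: 2 1 10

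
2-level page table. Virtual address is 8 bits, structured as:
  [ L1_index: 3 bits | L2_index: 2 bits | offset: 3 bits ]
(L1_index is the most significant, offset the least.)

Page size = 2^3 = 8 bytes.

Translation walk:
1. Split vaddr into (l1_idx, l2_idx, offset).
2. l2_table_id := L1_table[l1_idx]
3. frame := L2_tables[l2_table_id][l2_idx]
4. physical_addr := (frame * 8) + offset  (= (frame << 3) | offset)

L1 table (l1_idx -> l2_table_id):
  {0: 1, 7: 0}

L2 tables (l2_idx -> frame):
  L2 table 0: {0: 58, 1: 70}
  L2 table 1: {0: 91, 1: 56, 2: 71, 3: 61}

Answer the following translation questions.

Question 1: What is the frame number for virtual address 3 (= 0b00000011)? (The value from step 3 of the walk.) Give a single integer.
vaddr = 3: l1_idx=0, l2_idx=0
L1[0] = 1; L2[1][0] = 91

Answer: 91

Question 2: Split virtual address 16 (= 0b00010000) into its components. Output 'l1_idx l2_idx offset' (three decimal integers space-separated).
Answer: 0 2 0

Derivation:
vaddr = 16 = 0b00010000
  top 3 bits -> l1_idx = 0
  next 2 bits -> l2_idx = 2
  bottom 3 bits -> offset = 0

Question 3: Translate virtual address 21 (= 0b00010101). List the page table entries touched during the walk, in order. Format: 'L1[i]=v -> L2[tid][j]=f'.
Answer: L1[0]=1 -> L2[1][2]=71

Derivation:
vaddr = 21 = 0b00010101
Split: l1_idx=0, l2_idx=2, offset=5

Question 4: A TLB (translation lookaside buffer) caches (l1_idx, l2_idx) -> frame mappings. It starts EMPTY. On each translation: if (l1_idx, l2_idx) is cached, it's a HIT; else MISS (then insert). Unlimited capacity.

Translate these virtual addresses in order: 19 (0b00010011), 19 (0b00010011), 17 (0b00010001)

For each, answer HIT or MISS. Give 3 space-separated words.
Answer: MISS HIT HIT

Derivation:
vaddr=19: (0,2) not in TLB -> MISS, insert
vaddr=19: (0,2) in TLB -> HIT
vaddr=17: (0,2) in TLB -> HIT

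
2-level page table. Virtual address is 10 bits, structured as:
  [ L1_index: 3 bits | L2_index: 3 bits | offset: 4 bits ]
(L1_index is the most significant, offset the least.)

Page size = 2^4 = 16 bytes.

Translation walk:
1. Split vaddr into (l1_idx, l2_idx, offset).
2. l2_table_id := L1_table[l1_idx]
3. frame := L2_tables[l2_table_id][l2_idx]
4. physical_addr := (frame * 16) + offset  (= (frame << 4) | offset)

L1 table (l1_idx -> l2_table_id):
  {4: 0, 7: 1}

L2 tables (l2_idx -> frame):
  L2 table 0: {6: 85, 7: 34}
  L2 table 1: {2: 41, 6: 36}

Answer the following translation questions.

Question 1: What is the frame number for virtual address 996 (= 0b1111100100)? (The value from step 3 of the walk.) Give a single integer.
vaddr = 996: l1_idx=7, l2_idx=6
L1[7] = 1; L2[1][6] = 36

Answer: 36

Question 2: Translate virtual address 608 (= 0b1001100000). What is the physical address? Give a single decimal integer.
Answer: 1360

Derivation:
vaddr = 608 = 0b1001100000
Split: l1_idx=4, l2_idx=6, offset=0
L1[4] = 0
L2[0][6] = 85
paddr = 85 * 16 + 0 = 1360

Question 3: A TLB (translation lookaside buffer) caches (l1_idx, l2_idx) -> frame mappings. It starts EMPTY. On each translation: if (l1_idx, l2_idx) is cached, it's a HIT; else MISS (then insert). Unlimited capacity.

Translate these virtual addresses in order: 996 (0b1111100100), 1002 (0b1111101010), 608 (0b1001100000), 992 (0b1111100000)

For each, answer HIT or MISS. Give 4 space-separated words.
vaddr=996: (7,6) not in TLB -> MISS, insert
vaddr=1002: (7,6) in TLB -> HIT
vaddr=608: (4,6) not in TLB -> MISS, insert
vaddr=992: (7,6) in TLB -> HIT

Answer: MISS HIT MISS HIT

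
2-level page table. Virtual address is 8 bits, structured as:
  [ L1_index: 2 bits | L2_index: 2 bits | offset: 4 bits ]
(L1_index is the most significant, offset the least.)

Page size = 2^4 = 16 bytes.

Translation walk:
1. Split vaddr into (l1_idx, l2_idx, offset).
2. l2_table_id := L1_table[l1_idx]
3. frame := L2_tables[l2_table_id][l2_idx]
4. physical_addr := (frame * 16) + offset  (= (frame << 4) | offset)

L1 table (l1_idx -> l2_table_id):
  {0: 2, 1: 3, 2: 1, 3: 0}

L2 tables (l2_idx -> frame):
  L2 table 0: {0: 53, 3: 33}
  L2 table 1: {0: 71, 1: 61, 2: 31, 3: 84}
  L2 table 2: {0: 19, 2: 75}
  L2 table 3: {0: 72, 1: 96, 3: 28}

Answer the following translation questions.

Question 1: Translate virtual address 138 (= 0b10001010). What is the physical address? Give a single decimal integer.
Answer: 1146

Derivation:
vaddr = 138 = 0b10001010
Split: l1_idx=2, l2_idx=0, offset=10
L1[2] = 1
L2[1][0] = 71
paddr = 71 * 16 + 10 = 1146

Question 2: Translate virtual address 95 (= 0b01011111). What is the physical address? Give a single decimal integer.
Answer: 1551

Derivation:
vaddr = 95 = 0b01011111
Split: l1_idx=1, l2_idx=1, offset=15
L1[1] = 3
L2[3][1] = 96
paddr = 96 * 16 + 15 = 1551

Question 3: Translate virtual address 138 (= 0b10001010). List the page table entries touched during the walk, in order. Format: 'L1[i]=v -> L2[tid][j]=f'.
vaddr = 138 = 0b10001010
Split: l1_idx=2, l2_idx=0, offset=10

Answer: L1[2]=1 -> L2[1][0]=71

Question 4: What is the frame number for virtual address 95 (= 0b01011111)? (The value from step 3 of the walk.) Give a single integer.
Answer: 96

Derivation:
vaddr = 95: l1_idx=1, l2_idx=1
L1[1] = 3; L2[3][1] = 96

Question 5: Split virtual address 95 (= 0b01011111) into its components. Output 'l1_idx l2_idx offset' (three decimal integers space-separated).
vaddr = 95 = 0b01011111
  top 2 bits -> l1_idx = 1
  next 2 bits -> l2_idx = 1
  bottom 4 bits -> offset = 15

Answer: 1 1 15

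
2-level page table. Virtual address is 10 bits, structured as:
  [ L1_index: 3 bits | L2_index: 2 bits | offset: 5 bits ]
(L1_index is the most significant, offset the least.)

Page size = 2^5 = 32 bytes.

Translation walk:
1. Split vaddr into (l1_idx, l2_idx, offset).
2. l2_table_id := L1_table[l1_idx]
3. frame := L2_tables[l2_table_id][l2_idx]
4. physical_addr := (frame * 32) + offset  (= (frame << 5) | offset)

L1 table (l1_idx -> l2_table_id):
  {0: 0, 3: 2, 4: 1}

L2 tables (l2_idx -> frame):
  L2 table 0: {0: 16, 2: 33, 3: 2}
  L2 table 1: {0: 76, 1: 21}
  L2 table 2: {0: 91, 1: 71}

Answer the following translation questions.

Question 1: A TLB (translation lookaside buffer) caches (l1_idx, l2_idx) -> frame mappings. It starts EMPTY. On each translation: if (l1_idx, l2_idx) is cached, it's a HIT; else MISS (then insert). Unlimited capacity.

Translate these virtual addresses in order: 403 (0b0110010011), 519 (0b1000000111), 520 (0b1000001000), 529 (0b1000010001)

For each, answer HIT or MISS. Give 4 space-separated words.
Answer: MISS MISS HIT HIT

Derivation:
vaddr=403: (3,0) not in TLB -> MISS, insert
vaddr=519: (4,0) not in TLB -> MISS, insert
vaddr=520: (4,0) in TLB -> HIT
vaddr=529: (4,0) in TLB -> HIT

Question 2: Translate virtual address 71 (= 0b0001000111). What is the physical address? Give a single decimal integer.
vaddr = 71 = 0b0001000111
Split: l1_idx=0, l2_idx=2, offset=7
L1[0] = 0
L2[0][2] = 33
paddr = 33 * 32 + 7 = 1063

Answer: 1063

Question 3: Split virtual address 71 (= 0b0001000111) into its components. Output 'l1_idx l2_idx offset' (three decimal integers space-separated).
Answer: 0 2 7

Derivation:
vaddr = 71 = 0b0001000111
  top 3 bits -> l1_idx = 0
  next 2 bits -> l2_idx = 2
  bottom 5 bits -> offset = 7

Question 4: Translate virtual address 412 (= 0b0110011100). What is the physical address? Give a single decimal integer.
vaddr = 412 = 0b0110011100
Split: l1_idx=3, l2_idx=0, offset=28
L1[3] = 2
L2[2][0] = 91
paddr = 91 * 32 + 28 = 2940

Answer: 2940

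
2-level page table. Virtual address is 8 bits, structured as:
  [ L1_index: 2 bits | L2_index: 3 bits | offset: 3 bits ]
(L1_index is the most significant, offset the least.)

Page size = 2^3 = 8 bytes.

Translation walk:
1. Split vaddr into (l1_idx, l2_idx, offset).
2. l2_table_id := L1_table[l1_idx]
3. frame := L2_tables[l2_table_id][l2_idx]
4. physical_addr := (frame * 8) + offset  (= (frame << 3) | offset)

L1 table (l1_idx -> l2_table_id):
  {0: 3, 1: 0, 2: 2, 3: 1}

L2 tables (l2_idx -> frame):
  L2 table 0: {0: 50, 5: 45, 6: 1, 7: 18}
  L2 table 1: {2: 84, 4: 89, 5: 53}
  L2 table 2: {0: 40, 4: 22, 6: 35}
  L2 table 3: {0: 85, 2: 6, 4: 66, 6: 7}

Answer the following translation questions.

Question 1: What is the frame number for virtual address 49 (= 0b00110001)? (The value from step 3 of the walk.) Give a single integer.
vaddr = 49: l1_idx=0, l2_idx=6
L1[0] = 3; L2[3][6] = 7

Answer: 7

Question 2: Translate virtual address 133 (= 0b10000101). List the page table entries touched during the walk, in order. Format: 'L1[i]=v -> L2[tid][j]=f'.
vaddr = 133 = 0b10000101
Split: l1_idx=2, l2_idx=0, offset=5

Answer: L1[2]=2 -> L2[2][0]=40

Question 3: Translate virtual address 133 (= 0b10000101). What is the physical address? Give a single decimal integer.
Answer: 325

Derivation:
vaddr = 133 = 0b10000101
Split: l1_idx=2, l2_idx=0, offset=5
L1[2] = 2
L2[2][0] = 40
paddr = 40 * 8 + 5 = 325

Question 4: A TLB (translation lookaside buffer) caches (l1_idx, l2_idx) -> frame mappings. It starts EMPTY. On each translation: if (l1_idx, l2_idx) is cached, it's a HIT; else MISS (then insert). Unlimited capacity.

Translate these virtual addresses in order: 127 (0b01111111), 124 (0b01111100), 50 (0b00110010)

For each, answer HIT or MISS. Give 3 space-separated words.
vaddr=127: (1,7) not in TLB -> MISS, insert
vaddr=124: (1,7) in TLB -> HIT
vaddr=50: (0,6) not in TLB -> MISS, insert

Answer: MISS HIT MISS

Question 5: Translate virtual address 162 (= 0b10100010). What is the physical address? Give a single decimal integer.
Answer: 178

Derivation:
vaddr = 162 = 0b10100010
Split: l1_idx=2, l2_idx=4, offset=2
L1[2] = 2
L2[2][4] = 22
paddr = 22 * 8 + 2 = 178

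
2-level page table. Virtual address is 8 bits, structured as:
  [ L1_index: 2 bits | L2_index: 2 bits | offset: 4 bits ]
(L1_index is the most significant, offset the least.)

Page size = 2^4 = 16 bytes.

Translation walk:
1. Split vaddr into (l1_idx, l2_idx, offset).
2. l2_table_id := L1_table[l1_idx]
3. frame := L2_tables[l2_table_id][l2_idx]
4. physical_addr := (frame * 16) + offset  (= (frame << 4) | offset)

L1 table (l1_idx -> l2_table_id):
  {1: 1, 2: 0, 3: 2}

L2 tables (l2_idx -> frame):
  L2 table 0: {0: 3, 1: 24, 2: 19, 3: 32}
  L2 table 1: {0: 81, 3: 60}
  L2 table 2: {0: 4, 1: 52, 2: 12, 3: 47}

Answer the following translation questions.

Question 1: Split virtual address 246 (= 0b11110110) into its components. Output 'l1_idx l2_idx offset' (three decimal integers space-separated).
vaddr = 246 = 0b11110110
  top 2 bits -> l1_idx = 3
  next 2 bits -> l2_idx = 3
  bottom 4 bits -> offset = 6

Answer: 3 3 6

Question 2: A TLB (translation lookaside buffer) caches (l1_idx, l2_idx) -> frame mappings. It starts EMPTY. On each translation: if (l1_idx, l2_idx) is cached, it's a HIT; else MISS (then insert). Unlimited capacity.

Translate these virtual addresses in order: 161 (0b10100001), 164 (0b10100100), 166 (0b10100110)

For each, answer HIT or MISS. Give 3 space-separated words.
Answer: MISS HIT HIT

Derivation:
vaddr=161: (2,2) not in TLB -> MISS, insert
vaddr=164: (2,2) in TLB -> HIT
vaddr=166: (2,2) in TLB -> HIT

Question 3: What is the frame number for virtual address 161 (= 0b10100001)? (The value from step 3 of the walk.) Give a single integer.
vaddr = 161: l1_idx=2, l2_idx=2
L1[2] = 0; L2[0][2] = 19

Answer: 19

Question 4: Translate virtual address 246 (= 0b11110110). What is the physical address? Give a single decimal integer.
Answer: 758

Derivation:
vaddr = 246 = 0b11110110
Split: l1_idx=3, l2_idx=3, offset=6
L1[3] = 2
L2[2][3] = 47
paddr = 47 * 16 + 6 = 758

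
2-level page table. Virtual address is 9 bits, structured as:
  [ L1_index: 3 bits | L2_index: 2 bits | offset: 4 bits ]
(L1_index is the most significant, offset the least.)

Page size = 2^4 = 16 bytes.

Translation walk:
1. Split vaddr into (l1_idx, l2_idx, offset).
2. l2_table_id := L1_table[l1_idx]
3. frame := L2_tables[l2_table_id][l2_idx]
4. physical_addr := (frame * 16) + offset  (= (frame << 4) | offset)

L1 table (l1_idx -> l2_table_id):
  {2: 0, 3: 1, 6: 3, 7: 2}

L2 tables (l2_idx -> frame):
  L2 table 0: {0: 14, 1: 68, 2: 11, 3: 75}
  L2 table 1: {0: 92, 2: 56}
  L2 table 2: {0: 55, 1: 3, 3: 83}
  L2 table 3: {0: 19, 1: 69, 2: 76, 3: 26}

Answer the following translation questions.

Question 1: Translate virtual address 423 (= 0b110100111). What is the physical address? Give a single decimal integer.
vaddr = 423 = 0b110100111
Split: l1_idx=6, l2_idx=2, offset=7
L1[6] = 3
L2[3][2] = 76
paddr = 76 * 16 + 7 = 1223

Answer: 1223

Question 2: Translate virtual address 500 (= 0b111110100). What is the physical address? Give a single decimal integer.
Answer: 1332

Derivation:
vaddr = 500 = 0b111110100
Split: l1_idx=7, l2_idx=3, offset=4
L1[7] = 2
L2[2][3] = 83
paddr = 83 * 16 + 4 = 1332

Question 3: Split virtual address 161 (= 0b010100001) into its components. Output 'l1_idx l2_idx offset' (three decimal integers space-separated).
Answer: 2 2 1

Derivation:
vaddr = 161 = 0b010100001
  top 3 bits -> l1_idx = 2
  next 2 bits -> l2_idx = 2
  bottom 4 bits -> offset = 1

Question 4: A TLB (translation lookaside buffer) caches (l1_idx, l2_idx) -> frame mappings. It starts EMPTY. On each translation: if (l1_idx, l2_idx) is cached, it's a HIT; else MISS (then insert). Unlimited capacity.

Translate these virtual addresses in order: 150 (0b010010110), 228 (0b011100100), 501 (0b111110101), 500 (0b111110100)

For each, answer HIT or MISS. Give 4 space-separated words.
vaddr=150: (2,1) not in TLB -> MISS, insert
vaddr=228: (3,2) not in TLB -> MISS, insert
vaddr=501: (7,3) not in TLB -> MISS, insert
vaddr=500: (7,3) in TLB -> HIT

Answer: MISS MISS MISS HIT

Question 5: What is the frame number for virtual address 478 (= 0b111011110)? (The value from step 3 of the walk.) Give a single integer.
Answer: 3

Derivation:
vaddr = 478: l1_idx=7, l2_idx=1
L1[7] = 2; L2[2][1] = 3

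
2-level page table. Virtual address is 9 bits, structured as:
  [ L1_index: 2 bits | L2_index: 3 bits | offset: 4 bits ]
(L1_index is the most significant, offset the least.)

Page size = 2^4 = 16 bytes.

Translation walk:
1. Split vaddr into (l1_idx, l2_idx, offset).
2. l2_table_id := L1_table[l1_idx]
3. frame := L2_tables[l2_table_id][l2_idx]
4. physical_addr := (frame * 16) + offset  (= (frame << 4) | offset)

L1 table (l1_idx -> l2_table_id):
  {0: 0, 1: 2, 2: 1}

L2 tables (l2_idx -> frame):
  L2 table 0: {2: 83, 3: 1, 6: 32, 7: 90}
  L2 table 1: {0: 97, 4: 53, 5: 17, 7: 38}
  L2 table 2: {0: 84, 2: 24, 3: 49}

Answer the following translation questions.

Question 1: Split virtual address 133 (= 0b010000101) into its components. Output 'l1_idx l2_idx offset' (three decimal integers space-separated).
Answer: 1 0 5

Derivation:
vaddr = 133 = 0b010000101
  top 2 bits -> l1_idx = 1
  next 3 bits -> l2_idx = 0
  bottom 4 bits -> offset = 5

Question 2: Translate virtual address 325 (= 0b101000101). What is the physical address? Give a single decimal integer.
Answer: 853

Derivation:
vaddr = 325 = 0b101000101
Split: l1_idx=2, l2_idx=4, offset=5
L1[2] = 1
L2[1][4] = 53
paddr = 53 * 16 + 5 = 853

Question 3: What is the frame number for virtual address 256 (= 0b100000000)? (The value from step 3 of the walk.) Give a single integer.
vaddr = 256: l1_idx=2, l2_idx=0
L1[2] = 1; L2[1][0] = 97

Answer: 97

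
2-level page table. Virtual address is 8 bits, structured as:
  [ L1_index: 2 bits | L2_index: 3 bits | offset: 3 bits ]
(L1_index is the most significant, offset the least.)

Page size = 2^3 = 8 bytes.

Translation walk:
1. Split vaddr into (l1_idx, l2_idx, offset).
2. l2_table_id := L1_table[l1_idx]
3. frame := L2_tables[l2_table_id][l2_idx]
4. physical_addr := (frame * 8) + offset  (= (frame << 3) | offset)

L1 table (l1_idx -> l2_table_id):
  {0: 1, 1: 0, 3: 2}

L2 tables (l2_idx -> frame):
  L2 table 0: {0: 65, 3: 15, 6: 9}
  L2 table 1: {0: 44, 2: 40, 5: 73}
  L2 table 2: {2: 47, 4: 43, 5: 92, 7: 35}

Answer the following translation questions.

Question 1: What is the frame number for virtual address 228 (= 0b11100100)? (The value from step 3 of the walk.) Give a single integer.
Answer: 43

Derivation:
vaddr = 228: l1_idx=3, l2_idx=4
L1[3] = 2; L2[2][4] = 43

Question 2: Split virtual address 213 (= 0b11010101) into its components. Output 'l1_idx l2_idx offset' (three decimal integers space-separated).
vaddr = 213 = 0b11010101
  top 2 bits -> l1_idx = 3
  next 3 bits -> l2_idx = 2
  bottom 3 bits -> offset = 5

Answer: 3 2 5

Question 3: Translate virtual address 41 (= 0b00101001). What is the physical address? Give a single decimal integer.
Answer: 585

Derivation:
vaddr = 41 = 0b00101001
Split: l1_idx=0, l2_idx=5, offset=1
L1[0] = 1
L2[1][5] = 73
paddr = 73 * 8 + 1 = 585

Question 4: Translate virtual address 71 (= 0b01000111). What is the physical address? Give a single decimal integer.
Answer: 527

Derivation:
vaddr = 71 = 0b01000111
Split: l1_idx=1, l2_idx=0, offset=7
L1[1] = 0
L2[0][0] = 65
paddr = 65 * 8 + 7 = 527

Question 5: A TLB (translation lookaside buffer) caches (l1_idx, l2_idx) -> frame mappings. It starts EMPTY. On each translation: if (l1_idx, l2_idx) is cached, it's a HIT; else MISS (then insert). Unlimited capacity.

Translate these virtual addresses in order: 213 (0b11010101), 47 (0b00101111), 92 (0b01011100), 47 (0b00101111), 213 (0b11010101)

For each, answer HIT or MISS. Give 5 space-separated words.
vaddr=213: (3,2) not in TLB -> MISS, insert
vaddr=47: (0,5) not in TLB -> MISS, insert
vaddr=92: (1,3) not in TLB -> MISS, insert
vaddr=47: (0,5) in TLB -> HIT
vaddr=213: (3,2) in TLB -> HIT

Answer: MISS MISS MISS HIT HIT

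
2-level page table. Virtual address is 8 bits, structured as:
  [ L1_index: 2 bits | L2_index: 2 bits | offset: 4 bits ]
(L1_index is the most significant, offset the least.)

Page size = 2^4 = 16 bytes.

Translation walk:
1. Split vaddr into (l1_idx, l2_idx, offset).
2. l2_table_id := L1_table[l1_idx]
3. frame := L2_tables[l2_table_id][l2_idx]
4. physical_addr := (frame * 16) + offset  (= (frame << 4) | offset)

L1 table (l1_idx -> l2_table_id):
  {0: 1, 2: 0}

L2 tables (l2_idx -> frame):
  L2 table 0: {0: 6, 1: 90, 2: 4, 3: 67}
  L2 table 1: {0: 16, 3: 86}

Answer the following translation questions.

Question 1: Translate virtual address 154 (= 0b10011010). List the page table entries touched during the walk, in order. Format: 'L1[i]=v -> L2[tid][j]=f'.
Answer: L1[2]=0 -> L2[0][1]=90

Derivation:
vaddr = 154 = 0b10011010
Split: l1_idx=2, l2_idx=1, offset=10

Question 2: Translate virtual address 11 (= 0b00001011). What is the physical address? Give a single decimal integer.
vaddr = 11 = 0b00001011
Split: l1_idx=0, l2_idx=0, offset=11
L1[0] = 1
L2[1][0] = 16
paddr = 16 * 16 + 11 = 267

Answer: 267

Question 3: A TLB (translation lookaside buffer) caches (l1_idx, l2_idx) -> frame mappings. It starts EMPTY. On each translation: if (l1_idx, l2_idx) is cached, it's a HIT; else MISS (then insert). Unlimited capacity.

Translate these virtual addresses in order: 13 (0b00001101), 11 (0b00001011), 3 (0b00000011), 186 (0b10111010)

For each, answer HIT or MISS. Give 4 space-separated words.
vaddr=13: (0,0) not in TLB -> MISS, insert
vaddr=11: (0,0) in TLB -> HIT
vaddr=3: (0,0) in TLB -> HIT
vaddr=186: (2,3) not in TLB -> MISS, insert

Answer: MISS HIT HIT MISS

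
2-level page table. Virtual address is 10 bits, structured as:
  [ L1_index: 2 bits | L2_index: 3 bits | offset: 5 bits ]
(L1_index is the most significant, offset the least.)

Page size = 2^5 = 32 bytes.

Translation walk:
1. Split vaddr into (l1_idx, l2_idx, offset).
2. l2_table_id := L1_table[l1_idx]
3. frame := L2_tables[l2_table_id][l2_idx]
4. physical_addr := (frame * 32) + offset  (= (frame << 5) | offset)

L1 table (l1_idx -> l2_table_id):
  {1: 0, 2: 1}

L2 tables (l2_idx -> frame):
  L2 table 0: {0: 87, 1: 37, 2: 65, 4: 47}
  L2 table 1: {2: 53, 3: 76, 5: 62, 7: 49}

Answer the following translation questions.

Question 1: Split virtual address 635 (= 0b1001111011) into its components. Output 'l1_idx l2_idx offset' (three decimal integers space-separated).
Answer: 2 3 27

Derivation:
vaddr = 635 = 0b1001111011
  top 2 bits -> l1_idx = 2
  next 3 bits -> l2_idx = 3
  bottom 5 bits -> offset = 27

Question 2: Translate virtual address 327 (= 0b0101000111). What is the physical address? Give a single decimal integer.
vaddr = 327 = 0b0101000111
Split: l1_idx=1, l2_idx=2, offset=7
L1[1] = 0
L2[0][2] = 65
paddr = 65 * 32 + 7 = 2087

Answer: 2087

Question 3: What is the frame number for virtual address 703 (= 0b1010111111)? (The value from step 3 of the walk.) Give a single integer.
vaddr = 703: l1_idx=2, l2_idx=5
L1[2] = 1; L2[1][5] = 62

Answer: 62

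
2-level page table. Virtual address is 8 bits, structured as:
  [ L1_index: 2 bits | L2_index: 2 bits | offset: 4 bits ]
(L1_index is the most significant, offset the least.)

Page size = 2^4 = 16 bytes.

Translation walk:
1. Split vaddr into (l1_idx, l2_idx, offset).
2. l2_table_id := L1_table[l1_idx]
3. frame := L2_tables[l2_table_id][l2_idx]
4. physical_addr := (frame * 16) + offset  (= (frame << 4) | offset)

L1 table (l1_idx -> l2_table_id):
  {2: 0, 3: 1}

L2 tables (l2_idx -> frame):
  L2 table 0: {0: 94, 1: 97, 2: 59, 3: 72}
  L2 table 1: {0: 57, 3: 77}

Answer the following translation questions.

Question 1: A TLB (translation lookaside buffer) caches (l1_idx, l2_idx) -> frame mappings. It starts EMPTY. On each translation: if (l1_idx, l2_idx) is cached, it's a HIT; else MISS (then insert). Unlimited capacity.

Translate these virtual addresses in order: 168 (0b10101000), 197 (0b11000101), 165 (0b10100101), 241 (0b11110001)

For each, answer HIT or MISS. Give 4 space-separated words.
Answer: MISS MISS HIT MISS

Derivation:
vaddr=168: (2,2) not in TLB -> MISS, insert
vaddr=197: (3,0) not in TLB -> MISS, insert
vaddr=165: (2,2) in TLB -> HIT
vaddr=241: (3,3) not in TLB -> MISS, insert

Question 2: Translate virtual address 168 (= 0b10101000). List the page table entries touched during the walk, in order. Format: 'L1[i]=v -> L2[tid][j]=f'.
vaddr = 168 = 0b10101000
Split: l1_idx=2, l2_idx=2, offset=8

Answer: L1[2]=0 -> L2[0][2]=59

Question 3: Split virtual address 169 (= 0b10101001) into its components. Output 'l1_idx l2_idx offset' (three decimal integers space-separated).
Answer: 2 2 9

Derivation:
vaddr = 169 = 0b10101001
  top 2 bits -> l1_idx = 2
  next 2 bits -> l2_idx = 2
  bottom 4 bits -> offset = 9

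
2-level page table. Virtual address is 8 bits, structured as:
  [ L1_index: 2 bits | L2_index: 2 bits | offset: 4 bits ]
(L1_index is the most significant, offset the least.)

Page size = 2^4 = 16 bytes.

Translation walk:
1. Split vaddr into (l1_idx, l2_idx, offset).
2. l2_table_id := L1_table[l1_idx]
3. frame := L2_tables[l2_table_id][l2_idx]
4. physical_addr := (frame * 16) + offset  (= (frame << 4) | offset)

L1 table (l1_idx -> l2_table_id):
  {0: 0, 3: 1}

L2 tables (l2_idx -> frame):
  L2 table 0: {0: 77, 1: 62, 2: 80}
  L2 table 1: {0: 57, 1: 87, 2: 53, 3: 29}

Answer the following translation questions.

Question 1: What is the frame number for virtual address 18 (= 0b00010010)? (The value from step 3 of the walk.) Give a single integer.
Answer: 62

Derivation:
vaddr = 18: l1_idx=0, l2_idx=1
L1[0] = 0; L2[0][1] = 62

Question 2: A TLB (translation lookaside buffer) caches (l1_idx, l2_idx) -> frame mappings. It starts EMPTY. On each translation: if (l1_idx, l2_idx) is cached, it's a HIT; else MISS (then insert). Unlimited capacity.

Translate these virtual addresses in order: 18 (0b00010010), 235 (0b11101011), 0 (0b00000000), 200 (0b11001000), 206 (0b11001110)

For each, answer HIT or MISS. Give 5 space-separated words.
Answer: MISS MISS MISS MISS HIT

Derivation:
vaddr=18: (0,1) not in TLB -> MISS, insert
vaddr=235: (3,2) not in TLB -> MISS, insert
vaddr=0: (0,0) not in TLB -> MISS, insert
vaddr=200: (3,0) not in TLB -> MISS, insert
vaddr=206: (3,0) in TLB -> HIT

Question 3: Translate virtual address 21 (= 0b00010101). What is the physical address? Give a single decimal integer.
vaddr = 21 = 0b00010101
Split: l1_idx=0, l2_idx=1, offset=5
L1[0] = 0
L2[0][1] = 62
paddr = 62 * 16 + 5 = 997

Answer: 997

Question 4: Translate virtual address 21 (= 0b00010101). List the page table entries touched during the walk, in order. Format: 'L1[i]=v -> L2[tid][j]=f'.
vaddr = 21 = 0b00010101
Split: l1_idx=0, l2_idx=1, offset=5

Answer: L1[0]=0 -> L2[0][1]=62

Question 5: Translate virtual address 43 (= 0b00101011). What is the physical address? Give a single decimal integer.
Answer: 1291

Derivation:
vaddr = 43 = 0b00101011
Split: l1_idx=0, l2_idx=2, offset=11
L1[0] = 0
L2[0][2] = 80
paddr = 80 * 16 + 11 = 1291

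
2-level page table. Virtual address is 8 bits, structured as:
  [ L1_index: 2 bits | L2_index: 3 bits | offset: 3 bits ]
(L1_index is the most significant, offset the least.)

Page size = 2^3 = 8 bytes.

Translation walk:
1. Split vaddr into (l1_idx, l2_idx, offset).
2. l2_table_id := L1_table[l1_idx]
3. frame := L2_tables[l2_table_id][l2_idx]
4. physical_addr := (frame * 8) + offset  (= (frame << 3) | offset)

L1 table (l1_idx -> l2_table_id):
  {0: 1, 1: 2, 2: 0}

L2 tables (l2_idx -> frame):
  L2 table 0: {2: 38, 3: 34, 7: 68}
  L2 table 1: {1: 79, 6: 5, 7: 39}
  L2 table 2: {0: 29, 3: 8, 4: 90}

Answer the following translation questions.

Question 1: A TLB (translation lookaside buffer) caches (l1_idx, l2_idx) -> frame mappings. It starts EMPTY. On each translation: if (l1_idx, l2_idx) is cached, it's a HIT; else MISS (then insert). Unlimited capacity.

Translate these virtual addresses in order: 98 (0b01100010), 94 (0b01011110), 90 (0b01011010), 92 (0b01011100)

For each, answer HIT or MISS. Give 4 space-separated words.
Answer: MISS MISS HIT HIT

Derivation:
vaddr=98: (1,4) not in TLB -> MISS, insert
vaddr=94: (1,3) not in TLB -> MISS, insert
vaddr=90: (1,3) in TLB -> HIT
vaddr=92: (1,3) in TLB -> HIT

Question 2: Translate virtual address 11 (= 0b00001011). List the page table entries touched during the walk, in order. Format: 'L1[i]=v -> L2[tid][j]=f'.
vaddr = 11 = 0b00001011
Split: l1_idx=0, l2_idx=1, offset=3

Answer: L1[0]=1 -> L2[1][1]=79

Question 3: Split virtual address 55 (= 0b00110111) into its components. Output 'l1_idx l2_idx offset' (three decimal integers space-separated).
vaddr = 55 = 0b00110111
  top 2 bits -> l1_idx = 0
  next 3 bits -> l2_idx = 6
  bottom 3 bits -> offset = 7

Answer: 0 6 7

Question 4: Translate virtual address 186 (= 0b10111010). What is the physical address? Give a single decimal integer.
Answer: 546

Derivation:
vaddr = 186 = 0b10111010
Split: l1_idx=2, l2_idx=7, offset=2
L1[2] = 0
L2[0][7] = 68
paddr = 68 * 8 + 2 = 546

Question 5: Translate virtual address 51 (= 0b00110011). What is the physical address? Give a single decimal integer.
Answer: 43

Derivation:
vaddr = 51 = 0b00110011
Split: l1_idx=0, l2_idx=6, offset=3
L1[0] = 1
L2[1][6] = 5
paddr = 5 * 8 + 3 = 43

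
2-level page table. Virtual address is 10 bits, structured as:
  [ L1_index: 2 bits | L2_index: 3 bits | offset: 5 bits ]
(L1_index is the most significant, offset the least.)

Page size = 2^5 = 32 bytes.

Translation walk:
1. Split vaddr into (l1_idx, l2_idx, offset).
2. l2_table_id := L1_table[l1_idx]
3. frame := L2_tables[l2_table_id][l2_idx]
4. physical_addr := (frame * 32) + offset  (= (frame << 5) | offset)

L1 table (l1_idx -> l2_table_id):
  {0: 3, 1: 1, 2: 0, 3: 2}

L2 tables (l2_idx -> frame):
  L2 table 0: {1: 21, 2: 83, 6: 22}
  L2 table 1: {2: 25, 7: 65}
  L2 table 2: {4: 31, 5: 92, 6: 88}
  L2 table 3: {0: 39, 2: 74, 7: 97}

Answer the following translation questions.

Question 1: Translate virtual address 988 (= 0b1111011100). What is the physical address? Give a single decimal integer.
Answer: 2844

Derivation:
vaddr = 988 = 0b1111011100
Split: l1_idx=3, l2_idx=6, offset=28
L1[3] = 2
L2[2][6] = 88
paddr = 88 * 32 + 28 = 2844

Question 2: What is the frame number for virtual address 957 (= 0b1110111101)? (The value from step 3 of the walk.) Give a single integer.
vaddr = 957: l1_idx=3, l2_idx=5
L1[3] = 2; L2[2][5] = 92

Answer: 92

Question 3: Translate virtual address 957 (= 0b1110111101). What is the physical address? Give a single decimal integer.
Answer: 2973

Derivation:
vaddr = 957 = 0b1110111101
Split: l1_idx=3, l2_idx=5, offset=29
L1[3] = 2
L2[2][5] = 92
paddr = 92 * 32 + 29 = 2973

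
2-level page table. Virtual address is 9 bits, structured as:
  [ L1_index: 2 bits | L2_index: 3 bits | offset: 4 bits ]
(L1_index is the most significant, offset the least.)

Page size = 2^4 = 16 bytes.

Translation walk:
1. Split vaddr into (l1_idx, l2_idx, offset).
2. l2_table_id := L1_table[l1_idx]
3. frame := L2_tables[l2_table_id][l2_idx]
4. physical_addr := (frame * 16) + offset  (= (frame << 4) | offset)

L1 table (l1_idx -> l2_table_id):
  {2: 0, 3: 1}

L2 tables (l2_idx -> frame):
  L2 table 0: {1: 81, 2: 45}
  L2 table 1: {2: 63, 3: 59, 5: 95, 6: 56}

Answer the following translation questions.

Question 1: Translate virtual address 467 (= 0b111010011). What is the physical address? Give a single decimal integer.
Answer: 1523

Derivation:
vaddr = 467 = 0b111010011
Split: l1_idx=3, l2_idx=5, offset=3
L1[3] = 1
L2[1][5] = 95
paddr = 95 * 16 + 3 = 1523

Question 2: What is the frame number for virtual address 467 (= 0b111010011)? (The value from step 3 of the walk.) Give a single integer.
Answer: 95

Derivation:
vaddr = 467: l1_idx=3, l2_idx=5
L1[3] = 1; L2[1][5] = 95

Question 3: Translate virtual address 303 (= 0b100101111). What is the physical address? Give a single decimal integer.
vaddr = 303 = 0b100101111
Split: l1_idx=2, l2_idx=2, offset=15
L1[2] = 0
L2[0][2] = 45
paddr = 45 * 16 + 15 = 735

Answer: 735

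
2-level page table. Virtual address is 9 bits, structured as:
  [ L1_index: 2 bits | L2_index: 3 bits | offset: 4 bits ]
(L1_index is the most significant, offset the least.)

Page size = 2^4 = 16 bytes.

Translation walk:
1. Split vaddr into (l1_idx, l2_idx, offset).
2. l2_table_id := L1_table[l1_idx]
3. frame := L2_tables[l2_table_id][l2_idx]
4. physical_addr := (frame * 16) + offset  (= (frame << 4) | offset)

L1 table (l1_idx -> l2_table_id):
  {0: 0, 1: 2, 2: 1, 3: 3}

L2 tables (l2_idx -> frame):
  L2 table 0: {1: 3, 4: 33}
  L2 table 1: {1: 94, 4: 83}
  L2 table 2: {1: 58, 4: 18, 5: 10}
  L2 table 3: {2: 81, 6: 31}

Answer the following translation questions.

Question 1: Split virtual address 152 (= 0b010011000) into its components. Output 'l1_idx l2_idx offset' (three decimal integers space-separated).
Answer: 1 1 8

Derivation:
vaddr = 152 = 0b010011000
  top 2 bits -> l1_idx = 1
  next 3 bits -> l2_idx = 1
  bottom 4 bits -> offset = 8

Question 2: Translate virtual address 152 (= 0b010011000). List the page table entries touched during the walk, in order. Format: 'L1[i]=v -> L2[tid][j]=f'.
vaddr = 152 = 0b010011000
Split: l1_idx=1, l2_idx=1, offset=8

Answer: L1[1]=2 -> L2[2][1]=58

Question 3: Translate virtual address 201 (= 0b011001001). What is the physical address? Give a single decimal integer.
vaddr = 201 = 0b011001001
Split: l1_idx=1, l2_idx=4, offset=9
L1[1] = 2
L2[2][4] = 18
paddr = 18 * 16 + 9 = 297

Answer: 297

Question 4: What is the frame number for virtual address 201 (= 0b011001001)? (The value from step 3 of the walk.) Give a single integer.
vaddr = 201: l1_idx=1, l2_idx=4
L1[1] = 2; L2[2][4] = 18

Answer: 18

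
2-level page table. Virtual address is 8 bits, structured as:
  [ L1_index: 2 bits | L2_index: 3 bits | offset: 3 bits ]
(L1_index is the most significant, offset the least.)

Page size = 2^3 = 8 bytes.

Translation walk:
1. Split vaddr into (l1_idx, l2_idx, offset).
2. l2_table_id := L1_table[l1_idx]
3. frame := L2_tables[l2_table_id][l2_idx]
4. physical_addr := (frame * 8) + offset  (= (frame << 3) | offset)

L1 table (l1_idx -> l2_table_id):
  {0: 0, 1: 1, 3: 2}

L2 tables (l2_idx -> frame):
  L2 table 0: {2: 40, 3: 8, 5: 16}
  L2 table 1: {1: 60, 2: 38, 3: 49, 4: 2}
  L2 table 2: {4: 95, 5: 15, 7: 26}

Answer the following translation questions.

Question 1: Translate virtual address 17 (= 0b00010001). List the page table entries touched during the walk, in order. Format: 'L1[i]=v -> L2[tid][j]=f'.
vaddr = 17 = 0b00010001
Split: l1_idx=0, l2_idx=2, offset=1

Answer: L1[0]=0 -> L2[0][2]=40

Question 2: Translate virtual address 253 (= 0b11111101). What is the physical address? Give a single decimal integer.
vaddr = 253 = 0b11111101
Split: l1_idx=3, l2_idx=7, offset=5
L1[3] = 2
L2[2][7] = 26
paddr = 26 * 8 + 5 = 213

Answer: 213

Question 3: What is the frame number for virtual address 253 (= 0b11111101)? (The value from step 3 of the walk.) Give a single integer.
vaddr = 253: l1_idx=3, l2_idx=7
L1[3] = 2; L2[2][7] = 26

Answer: 26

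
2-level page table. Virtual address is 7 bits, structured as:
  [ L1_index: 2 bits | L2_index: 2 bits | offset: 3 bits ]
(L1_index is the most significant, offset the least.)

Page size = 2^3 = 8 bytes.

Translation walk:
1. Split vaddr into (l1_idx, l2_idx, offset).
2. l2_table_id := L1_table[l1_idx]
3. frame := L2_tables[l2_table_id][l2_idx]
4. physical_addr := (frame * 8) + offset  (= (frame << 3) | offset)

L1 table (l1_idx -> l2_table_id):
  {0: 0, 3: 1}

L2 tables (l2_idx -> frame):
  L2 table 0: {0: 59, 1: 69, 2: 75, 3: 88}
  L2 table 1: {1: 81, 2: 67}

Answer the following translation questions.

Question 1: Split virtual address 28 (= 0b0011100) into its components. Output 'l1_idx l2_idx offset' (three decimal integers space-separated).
Answer: 0 3 4

Derivation:
vaddr = 28 = 0b0011100
  top 2 bits -> l1_idx = 0
  next 2 bits -> l2_idx = 3
  bottom 3 bits -> offset = 4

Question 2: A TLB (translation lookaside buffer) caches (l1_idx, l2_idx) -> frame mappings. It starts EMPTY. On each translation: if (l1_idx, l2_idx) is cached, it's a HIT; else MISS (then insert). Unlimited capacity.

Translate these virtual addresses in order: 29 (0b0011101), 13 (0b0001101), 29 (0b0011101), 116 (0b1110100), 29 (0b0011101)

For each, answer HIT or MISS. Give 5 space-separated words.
Answer: MISS MISS HIT MISS HIT

Derivation:
vaddr=29: (0,3) not in TLB -> MISS, insert
vaddr=13: (0,1) not in TLB -> MISS, insert
vaddr=29: (0,3) in TLB -> HIT
vaddr=116: (3,2) not in TLB -> MISS, insert
vaddr=29: (0,3) in TLB -> HIT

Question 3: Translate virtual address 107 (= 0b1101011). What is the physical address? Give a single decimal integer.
vaddr = 107 = 0b1101011
Split: l1_idx=3, l2_idx=1, offset=3
L1[3] = 1
L2[1][1] = 81
paddr = 81 * 8 + 3 = 651

Answer: 651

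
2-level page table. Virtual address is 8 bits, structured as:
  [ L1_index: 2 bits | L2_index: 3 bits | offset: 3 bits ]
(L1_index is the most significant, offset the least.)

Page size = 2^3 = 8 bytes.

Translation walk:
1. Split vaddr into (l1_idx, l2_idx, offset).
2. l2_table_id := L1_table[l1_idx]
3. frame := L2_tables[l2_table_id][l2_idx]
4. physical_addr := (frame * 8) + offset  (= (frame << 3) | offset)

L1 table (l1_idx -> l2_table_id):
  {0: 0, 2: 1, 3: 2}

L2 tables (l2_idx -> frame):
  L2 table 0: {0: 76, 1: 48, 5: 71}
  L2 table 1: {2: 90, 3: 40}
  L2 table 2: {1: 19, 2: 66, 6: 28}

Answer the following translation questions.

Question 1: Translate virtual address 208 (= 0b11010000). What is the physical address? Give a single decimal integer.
vaddr = 208 = 0b11010000
Split: l1_idx=3, l2_idx=2, offset=0
L1[3] = 2
L2[2][2] = 66
paddr = 66 * 8 + 0 = 528

Answer: 528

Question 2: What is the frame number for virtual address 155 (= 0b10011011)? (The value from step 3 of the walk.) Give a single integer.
Answer: 40

Derivation:
vaddr = 155: l1_idx=2, l2_idx=3
L1[2] = 1; L2[1][3] = 40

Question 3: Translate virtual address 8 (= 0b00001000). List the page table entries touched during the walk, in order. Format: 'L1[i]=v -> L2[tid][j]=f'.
vaddr = 8 = 0b00001000
Split: l1_idx=0, l2_idx=1, offset=0

Answer: L1[0]=0 -> L2[0][1]=48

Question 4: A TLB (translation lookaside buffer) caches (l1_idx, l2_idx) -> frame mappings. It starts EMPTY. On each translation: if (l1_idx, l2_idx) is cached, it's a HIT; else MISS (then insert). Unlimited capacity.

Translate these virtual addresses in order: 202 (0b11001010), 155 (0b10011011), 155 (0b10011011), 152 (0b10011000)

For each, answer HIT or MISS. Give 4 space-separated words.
vaddr=202: (3,1) not in TLB -> MISS, insert
vaddr=155: (2,3) not in TLB -> MISS, insert
vaddr=155: (2,3) in TLB -> HIT
vaddr=152: (2,3) in TLB -> HIT

Answer: MISS MISS HIT HIT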